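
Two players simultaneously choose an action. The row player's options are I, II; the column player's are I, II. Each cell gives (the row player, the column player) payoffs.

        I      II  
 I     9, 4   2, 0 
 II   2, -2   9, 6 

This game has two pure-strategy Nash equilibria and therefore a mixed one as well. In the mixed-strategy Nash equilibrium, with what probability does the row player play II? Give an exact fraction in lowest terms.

The row player's mix p on I must make the column player indifferent between I and II.
The column player's payoff from I: 4p + (-2)(1−p). From II: 0p + 6(1−p).
Set equal: 4p = 8(1−p) → p = 8/12 = 2/3.
Probability on II is 1 − 2/3 = 1/3.

1/3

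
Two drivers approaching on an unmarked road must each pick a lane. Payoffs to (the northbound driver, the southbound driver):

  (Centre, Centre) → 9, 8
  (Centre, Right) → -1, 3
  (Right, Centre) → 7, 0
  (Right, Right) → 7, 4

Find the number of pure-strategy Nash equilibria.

2

Both Centre: the northbound driver gets 9 (best alternative 7); the southbound driver gets 8 (best alternative 3). Neither deviates — NE.
Both Right: the northbound driver gets 7 (best alternative -1); the southbound driver gets 4 (best alternative 0). Neither deviates — NE.
(Centre, Right) is not a NE: the northbound driver would switch to Right (7 > -1).
No other cell survives both best-response checks, so there are 2 pure NE.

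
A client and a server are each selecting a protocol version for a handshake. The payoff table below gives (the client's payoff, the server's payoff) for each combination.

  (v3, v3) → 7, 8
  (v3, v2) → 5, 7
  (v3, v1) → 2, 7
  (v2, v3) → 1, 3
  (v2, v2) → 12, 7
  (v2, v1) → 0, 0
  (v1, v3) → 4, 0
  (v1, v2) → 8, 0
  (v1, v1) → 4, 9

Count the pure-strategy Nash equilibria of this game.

3

Both v3: the client gets 7 (best alternative 4); the server gets 8 (best alternative 7). Neither deviates — NE.
Both v2: the client gets 12 (best alternative 8); the server gets 7 (best alternative 3). Neither deviates — NE.
Both v1: the client gets 4 (best alternative 2); the server gets 9 (best alternative 0). Neither deviates — NE.
(v3, v2) is not a NE: the client would switch to v2 (12 > 5).
No other cell survives both best-response checks, so there are 3 pure NE.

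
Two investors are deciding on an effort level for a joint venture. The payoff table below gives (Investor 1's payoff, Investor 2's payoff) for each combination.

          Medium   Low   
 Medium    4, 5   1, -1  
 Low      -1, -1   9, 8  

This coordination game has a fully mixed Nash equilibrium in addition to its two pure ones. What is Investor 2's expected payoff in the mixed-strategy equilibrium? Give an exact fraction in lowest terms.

13/5

Investor 1 mixes with probability p on Medium, chosen so Investor 2 is indifferent: 5p + (-1)(1−p) = (-1)p + 8(1−p) gives p = 3/5.
Investor 2's expected payoff is 5·3/5 + (-1)·2/5 = 13/5.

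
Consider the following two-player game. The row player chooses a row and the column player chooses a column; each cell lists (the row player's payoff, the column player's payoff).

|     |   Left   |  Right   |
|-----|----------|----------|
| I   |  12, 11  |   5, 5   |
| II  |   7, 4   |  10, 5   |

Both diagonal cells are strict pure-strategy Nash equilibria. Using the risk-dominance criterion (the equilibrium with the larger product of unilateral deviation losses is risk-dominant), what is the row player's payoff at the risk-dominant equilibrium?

At (I, Left): the row player loses 12 − 7 = 5 by deviating; the column player loses 11 − 5 = 6. Product = 5·6 = 30.
At (II, Right): the row player loses 10 − 5 = 5 by deviating; the column player loses 5 − 4 = 1. Product = 5·1 = 5.
30 > 5, so (I, Left) is risk-dominant. The row player's payoff there is 12.

12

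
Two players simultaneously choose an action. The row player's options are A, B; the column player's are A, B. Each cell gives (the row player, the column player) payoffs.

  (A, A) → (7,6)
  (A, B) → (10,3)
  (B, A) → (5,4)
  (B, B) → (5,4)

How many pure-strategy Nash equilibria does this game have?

1

Both A: the row player gets 7 (best alternative 5); the column player gets 6 (best alternative 3). Neither deviates — NE.
Both B is not a NE: the row player would switch to A (10 > 5).
No other cell survives both best-response checks, so there is 1 pure NE.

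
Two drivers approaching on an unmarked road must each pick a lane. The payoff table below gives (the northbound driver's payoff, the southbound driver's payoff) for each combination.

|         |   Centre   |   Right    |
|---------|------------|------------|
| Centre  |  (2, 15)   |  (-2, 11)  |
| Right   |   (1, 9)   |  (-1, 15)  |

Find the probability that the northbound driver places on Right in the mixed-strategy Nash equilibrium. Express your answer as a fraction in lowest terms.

The northbound driver's mix p on Centre must make the southbound driver indifferent between Centre and Right.
The southbound driver's payoff from Centre: 15p + 9(1−p). From Right: 11p + 15(1−p).
Set equal: 4p = 6(1−p) → p = 6/10 = 3/5.
Probability on Right is 1 − 3/5 = 2/5.

2/5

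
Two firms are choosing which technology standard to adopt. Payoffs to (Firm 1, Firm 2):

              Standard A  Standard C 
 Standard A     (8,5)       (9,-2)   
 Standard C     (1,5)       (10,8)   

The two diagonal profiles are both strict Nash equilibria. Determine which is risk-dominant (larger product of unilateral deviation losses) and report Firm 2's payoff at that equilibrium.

At both Standard A: Firm 1 loses 8 − 1 = 7 by deviating; Firm 2 loses 5 − (-2) = 7. Product = 7·7 = 49.
At both Standard C: Firm 1 loses 10 − 9 = 1 by deviating; Firm 2 loses 8 − 5 = 3. Product = 1·3 = 3.
49 > 3, so both Standard A is risk-dominant. Firm 2's payoff there is 5.

5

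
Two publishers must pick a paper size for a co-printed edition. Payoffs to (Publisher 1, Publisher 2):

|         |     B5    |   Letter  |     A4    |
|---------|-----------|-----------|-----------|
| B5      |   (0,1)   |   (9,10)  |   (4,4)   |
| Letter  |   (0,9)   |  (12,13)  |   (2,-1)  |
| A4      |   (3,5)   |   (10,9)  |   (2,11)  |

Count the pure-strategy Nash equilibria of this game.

Both Letter: Publisher 1 gets 12 (best alternative 10); Publisher 2 gets 13 (best alternative 9). Neither deviates — NE.
Both A4 is not a NE: Publisher 1 would switch to B5 (4 > 2).
No other cell survives both best-response checks, so there is 1 pure NE.

1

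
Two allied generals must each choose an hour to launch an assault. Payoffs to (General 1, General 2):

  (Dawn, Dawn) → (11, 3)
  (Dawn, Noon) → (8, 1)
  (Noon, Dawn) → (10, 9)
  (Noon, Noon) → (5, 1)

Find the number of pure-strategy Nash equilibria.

1

Both Dawn: General 1 gets 11 (best alternative 10); General 2 gets 3 (best alternative 1). Neither deviates — NE.
Both Noon is not a NE: General 1 would switch to Dawn (8 > 5).
No other cell survives both best-response checks, so there is 1 pure NE.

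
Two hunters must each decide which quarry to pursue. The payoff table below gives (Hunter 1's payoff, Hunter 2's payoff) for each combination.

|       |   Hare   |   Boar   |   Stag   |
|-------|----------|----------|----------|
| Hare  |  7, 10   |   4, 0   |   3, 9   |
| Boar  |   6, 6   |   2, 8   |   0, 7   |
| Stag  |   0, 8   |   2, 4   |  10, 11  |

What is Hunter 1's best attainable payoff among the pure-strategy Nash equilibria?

Both Hare is a pure NE (Hunter 1: 7 ≥ 6; Hunter 2: 10 ≥ 9). Hunter 1 gets 7.
Both Stag is a pure NE (Hunter 1: 10 ≥ 3; Hunter 2: 11 ≥ 8). Hunter 1 gets 10.
Every other cell has a profitable deviation for at least one player. Highest of {7, 10} is 10.

10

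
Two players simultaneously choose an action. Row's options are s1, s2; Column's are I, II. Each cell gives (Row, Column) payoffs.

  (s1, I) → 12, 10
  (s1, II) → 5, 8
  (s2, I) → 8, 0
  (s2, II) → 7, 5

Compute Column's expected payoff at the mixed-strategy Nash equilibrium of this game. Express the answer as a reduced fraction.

50/7

Row mixes with probability p on s1, chosen so Column is indifferent: 10p + 0(1−p) = 8p + 5(1−p) gives p = 5/7.
Column's expected payoff is 10·5/7 + 0·2/7 = 50/7.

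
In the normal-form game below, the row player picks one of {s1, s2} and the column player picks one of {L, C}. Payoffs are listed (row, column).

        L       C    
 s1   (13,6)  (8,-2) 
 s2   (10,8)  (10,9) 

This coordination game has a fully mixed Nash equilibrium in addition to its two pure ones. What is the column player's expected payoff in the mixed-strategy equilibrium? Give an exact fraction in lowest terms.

The row player mixes with probability p on s1, chosen so the column player is indifferent: 6p + 8(1−p) = (-2)p + 9(1−p) gives p = 1/9.
The column player's expected payoff is 6·1/9 + 8·8/9 = 70/9.

70/9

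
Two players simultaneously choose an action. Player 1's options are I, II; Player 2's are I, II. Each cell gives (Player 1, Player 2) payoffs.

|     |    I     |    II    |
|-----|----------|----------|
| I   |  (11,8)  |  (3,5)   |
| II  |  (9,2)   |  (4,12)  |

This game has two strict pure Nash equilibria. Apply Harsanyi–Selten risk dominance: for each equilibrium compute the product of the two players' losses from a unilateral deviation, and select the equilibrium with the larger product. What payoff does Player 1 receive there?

At both I: Player 1 loses 11 − 9 = 2 by deviating; Player 2 loses 8 − 5 = 3. Product = 2·3 = 6.
At both II: Player 1 loses 4 − 3 = 1 by deviating; Player 2 loses 12 − 2 = 10. Product = 1·10 = 10.
10 > 6, so both II is risk-dominant. Player 1's payoff there is 4.

4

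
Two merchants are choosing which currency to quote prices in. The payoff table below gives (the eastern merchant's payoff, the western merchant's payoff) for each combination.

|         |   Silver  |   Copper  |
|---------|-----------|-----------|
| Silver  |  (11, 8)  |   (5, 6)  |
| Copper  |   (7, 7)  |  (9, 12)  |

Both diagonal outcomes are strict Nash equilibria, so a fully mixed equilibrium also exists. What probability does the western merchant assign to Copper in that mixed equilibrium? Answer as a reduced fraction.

The western merchant's mix q on Silver must make the eastern merchant indifferent between Silver and Copper.
The eastern merchant's payoff from Silver: 11q + 5(1−q). From Copper: 7q + 9(1−q).
Set equal: 4q = 4(1−q) → q = 4/8 = 1/2.
Probability on Copper is 1 − 1/2 = 1/2.

1/2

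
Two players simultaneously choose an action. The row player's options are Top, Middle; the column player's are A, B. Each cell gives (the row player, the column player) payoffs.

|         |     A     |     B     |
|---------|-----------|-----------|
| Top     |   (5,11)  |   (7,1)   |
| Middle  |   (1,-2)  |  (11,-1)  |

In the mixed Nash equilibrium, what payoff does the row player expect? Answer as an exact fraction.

6

The column player mixes with probability q on A, chosen so the row player is indifferent: 5q + 7(1−q) = 1q + 11(1−q) gives q = 1/2.
The row player's expected payoff (from either row, since indifferent) is 5·1/2 + 7·1/2 = 6.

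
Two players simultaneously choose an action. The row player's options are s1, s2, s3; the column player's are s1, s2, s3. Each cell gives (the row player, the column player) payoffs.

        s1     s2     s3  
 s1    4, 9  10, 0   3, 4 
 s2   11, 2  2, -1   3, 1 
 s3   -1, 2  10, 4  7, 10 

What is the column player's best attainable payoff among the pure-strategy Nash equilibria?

10

(s2, s1) is a pure NE (the row player: 11 ≥ 4; the column player: 2 ≥ 1). The column player gets 2.
Both s3 is a pure NE (the row player: 7 ≥ 3; the column player: 10 ≥ 4). The column player gets 10.
Every other cell has a profitable deviation for at least one player. Highest of {2, 10} is 10.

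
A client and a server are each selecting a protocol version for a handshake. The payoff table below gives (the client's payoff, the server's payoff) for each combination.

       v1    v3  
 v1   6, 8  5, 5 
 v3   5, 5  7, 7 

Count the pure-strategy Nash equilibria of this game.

Both v1: the client gets 6 (best alternative 5); the server gets 8 (best alternative 5). Neither deviates — NE.
Both v3: the client gets 7 (best alternative 5); the server gets 7 (best alternative 5). Neither deviates — NE.
(v1, v3) is not a NE: the client would switch to v3 (7 > 5).
No other cell survives both best-response checks, so there are 2 pure NE.

2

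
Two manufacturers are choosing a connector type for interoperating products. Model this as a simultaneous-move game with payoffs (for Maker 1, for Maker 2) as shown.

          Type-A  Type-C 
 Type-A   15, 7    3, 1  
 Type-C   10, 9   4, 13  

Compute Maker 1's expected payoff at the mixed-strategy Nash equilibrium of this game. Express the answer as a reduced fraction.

5

Maker 2 mixes with probability q on Type-A, chosen so Maker 1 is indifferent: 15q + 3(1−q) = 10q + 4(1−q) gives q = 1/6.
Maker 1's expected payoff (from either row, since indifferent) is 15·1/6 + 3·5/6 = 5.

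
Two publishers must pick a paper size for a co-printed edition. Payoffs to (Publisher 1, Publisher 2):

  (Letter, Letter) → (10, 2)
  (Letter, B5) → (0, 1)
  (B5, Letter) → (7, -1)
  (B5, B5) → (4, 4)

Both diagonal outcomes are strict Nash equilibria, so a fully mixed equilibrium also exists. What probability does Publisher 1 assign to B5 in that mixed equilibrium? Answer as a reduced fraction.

Publisher 1's mix p on Letter must make Publisher 2 indifferent between Letter and B5.
Publisher 2's payoff from Letter: 2p + (-1)(1−p). From B5: 1p + 4(1−p).
Set equal: 1p = 5(1−p) → p = 5/6.
Probability on B5 is 1 − 5/6 = 1/6.

1/6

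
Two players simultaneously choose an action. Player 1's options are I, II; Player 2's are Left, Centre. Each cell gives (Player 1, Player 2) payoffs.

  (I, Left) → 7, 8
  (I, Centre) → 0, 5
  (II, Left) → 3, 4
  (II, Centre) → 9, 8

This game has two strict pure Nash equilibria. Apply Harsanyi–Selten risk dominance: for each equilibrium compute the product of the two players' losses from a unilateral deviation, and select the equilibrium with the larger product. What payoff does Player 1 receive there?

At (I, Left): Player 1 loses 7 − 3 = 4 by deviating; Player 2 loses 8 − 5 = 3. Product = 4·3 = 12.
At (II, Centre): Player 1 loses 9 − 0 = 9 by deviating; Player 2 loses 8 − 4 = 4. Product = 9·4 = 36.
36 > 12, so (II, Centre) is risk-dominant. Player 1's payoff there is 9.

9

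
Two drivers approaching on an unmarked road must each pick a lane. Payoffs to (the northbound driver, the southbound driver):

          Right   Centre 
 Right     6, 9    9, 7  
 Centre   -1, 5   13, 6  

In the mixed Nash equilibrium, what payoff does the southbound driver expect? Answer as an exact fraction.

19/3

The northbound driver mixes with probability p on Right, chosen so the southbound driver is indifferent: 9p + 5(1−p) = 7p + 6(1−p) gives p = 1/3.
The southbound driver's expected payoff is 9·1/3 + 5·2/3 = 19/3.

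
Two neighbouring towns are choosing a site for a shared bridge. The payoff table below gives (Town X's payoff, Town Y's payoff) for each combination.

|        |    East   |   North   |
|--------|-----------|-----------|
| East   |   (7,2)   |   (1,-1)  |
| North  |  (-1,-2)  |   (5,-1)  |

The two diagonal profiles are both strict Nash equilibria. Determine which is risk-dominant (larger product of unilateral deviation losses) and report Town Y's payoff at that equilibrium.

2

At both East: Town X loses 7 − (-1) = 8 by deviating; Town Y loses 2 − (-1) = 3. Product = 8·3 = 24.
At both North: Town X loses 5 − 1 = 4 by deviating; Town Y loses -1 − (-2) = 1. Product = 4·1 = 4.
24 > 4, so both East is risk-dominant. Town Y's payoff there is 2.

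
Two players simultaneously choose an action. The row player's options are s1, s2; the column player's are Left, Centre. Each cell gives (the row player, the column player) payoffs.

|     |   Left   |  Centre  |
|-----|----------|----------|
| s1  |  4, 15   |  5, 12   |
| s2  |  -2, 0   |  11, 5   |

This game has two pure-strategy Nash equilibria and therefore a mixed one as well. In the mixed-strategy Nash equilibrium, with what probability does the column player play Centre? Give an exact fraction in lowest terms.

1/2

The column player's mix q on Left must make the row player indifferent between s1 and s2.
The row player's payoff from s1: 4q + 5(1−q). From s2: (-2)q + 11(1−q).
Set equal: 6q = 6(1−q) → q = 6/12 = 1/2.
Probability on Centre is 1 − 1/2 = 1/2.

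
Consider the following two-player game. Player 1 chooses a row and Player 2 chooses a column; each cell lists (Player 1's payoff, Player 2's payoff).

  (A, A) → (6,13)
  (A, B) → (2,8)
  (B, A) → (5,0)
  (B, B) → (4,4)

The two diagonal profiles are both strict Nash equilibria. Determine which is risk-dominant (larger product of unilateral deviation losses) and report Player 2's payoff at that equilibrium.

At both A: Player 1 loses 6 − 5 = 1 by deviating; Player 2 loses 13 − 8 = 5. Product = 1·5 = 5.
At both B: Player 1 loses 4 − 2 = 2 by deviating; Player 2 loses 4 − 0 = 4. Product = 2·4 = 8.
8 > 5, so both B is risk-dominant. Player 2's payoff there is 4.

4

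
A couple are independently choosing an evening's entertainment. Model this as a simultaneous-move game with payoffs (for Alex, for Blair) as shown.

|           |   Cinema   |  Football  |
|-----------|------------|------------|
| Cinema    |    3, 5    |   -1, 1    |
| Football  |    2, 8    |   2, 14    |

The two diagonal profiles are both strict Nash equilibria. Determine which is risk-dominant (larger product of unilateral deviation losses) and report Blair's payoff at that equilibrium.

14

At both Cinema: Alex loses 3 − 2 = 1 by deviating; Blair loses 5 − 1 = 4. Product = 1·4 = 4.
At both Football: Alex loses 2 − (-1) = 3 by deviating; Blair loses 14 − 8 = 6. Product = 3·6 = 18.
18 > 4, so both Football is risk-dominant. Blair's payoff there is 14.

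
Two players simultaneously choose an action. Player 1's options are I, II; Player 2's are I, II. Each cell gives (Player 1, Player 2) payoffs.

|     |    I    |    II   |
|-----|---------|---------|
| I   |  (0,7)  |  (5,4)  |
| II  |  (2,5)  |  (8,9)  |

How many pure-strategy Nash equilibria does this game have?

1

Both II: Player 1 gets 8 (best alternative 5); Player 2 gets 9 (best alternative 5). Neither deviates — NE.
Both I is not a NE: Player 1 would switch to II (2 > 0).
No other cell survives both best-response checks, so there is 1 pure NE.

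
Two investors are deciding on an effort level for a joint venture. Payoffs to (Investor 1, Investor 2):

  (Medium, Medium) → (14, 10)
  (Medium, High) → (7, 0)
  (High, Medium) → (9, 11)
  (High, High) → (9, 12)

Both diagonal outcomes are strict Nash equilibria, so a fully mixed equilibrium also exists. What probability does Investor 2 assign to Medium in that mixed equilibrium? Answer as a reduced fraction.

Investor 2's mix q on Medium must make Investor 1 indifferent between Medium and High.
Investor 1's payoff from Medium: 14q + 7(1−q). From High: 9q + 9(1−q).
Set equal: 5q = 2(1−q) → q = 2/7.

2/7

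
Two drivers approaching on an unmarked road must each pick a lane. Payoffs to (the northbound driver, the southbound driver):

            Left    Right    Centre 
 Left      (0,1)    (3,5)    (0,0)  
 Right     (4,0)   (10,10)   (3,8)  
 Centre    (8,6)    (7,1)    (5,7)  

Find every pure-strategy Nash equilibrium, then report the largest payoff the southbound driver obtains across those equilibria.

10

Both Right is a pure NE (the northbound driver: 10 ≥ 7; the southbound driver: 10 ≥ 8). The southbound driver gets 10.
Both Centre is a pure NE (the northbound driver: 5 ≥ 3; the southbound driver: 7 ≥ 6). The southbound driver gets 7.
Every other cell has a profitable deviation for at least one player. Highest of {10, 7} is 10.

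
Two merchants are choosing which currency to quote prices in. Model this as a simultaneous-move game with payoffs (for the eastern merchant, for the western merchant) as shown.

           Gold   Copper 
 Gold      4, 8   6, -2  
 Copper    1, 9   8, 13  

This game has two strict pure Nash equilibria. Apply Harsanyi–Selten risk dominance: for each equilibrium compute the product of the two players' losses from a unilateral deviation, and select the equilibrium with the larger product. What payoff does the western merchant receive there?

At both Gold: the eastern merchant loses 4 − 1 = 3 by deviating; the western merchant loses 8 − (-2) = 10. Product = 3·10 = 30.
At both Copper: the eastern merchant loses 8 − 6 = 2 by deviating; the western merchant loses 13 − 9 = 4. Product = 2·4 = 8.
30 > 8, so both Gold is risk-dominant. The western merchant's payoff there is 8.

8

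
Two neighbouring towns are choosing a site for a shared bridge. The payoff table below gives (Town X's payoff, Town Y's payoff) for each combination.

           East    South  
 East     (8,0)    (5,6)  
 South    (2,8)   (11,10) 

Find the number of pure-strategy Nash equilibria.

1

Both South: Town X gets 11 (best alternative 5); Town Y gets 10 (best alternative 8). Neither deviates — NE.
Both East is not a NE: Town Y would switch to South (6 > 0).
No other cell survives both best-response checks, so there is 1 pure NE.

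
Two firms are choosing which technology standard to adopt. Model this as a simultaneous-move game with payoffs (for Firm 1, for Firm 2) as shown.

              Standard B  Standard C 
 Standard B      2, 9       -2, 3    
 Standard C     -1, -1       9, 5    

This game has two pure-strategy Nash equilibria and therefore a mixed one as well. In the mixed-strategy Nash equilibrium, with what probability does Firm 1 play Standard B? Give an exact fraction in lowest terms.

Firm 1's mix p on Standard B must make Firm 2 indifferent between Standard B and Standard C.
Firm 2's payoff from Standard B: 9p + (-1)(1−p). From Standard C: 3p + 5(1−p).
Set equal: 6p = 6(1−p) → p = 6/12 = 1/2.

1/2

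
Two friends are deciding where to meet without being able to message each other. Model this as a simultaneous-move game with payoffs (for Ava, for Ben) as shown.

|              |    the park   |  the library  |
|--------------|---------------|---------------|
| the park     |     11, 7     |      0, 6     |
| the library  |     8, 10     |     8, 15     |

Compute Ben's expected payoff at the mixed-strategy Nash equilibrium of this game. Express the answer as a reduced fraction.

Ava mixes with probability p on the park, chosen so Ben is indifferent: 7p + 10(1−p) = 6p + 15(1−p) gives p = 5/6.
Ben's expected payoff is 7·5/6 + 10·1/6 = 15/2.

15/2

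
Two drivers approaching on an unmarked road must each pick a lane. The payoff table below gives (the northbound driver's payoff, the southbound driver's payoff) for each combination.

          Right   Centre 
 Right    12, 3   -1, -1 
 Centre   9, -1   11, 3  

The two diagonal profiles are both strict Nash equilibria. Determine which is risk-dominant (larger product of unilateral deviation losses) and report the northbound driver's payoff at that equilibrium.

11

At both Right: the northbound driver loses 12 − 9 = 3 by deviating; the southbound driver loses 3 − (-1) = 4. Product = 3·4 = 12.
At both Centre: the northbound driver loses 11 − (-1) = 12 by deviating; the southbound driver loses 3 − (-1) = 4. Product = 12·4 = 48.
48 > 12, so both Centre is risk-dominant. The northbound driver's payoff there is 11.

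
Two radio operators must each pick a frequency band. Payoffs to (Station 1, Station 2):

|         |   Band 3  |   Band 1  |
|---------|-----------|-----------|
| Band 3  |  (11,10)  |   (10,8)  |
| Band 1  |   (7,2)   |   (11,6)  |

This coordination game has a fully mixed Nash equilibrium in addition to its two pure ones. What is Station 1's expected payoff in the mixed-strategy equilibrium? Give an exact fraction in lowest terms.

Station 2 mixes with probability q on Band 3, chosen so Station 1 is indifferent: 11q + 10(1−q) = 7q + 11(1−q) gives q = 1/5.
Station 1's expected payoff (from either row, since indifferent) is 11·1/5 + 10·4/5 = 51/5.

51/5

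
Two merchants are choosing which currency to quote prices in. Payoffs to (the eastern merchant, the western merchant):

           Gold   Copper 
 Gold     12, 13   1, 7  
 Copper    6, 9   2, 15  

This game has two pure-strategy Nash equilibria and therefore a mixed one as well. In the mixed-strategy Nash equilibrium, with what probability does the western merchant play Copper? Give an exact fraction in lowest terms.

The western merchant's mix q on Gold must make the eastern merchant indifferent between Gold and Copper.
The eastern merchant's payoff from Gold: 12q + 1(1−q). From Copper: 6q + 2(1−q).
Set equal: 6q = 1(1−q) → q = 1/7.
Probability on Copper is 1 − 1/7 = 6/7.

6/7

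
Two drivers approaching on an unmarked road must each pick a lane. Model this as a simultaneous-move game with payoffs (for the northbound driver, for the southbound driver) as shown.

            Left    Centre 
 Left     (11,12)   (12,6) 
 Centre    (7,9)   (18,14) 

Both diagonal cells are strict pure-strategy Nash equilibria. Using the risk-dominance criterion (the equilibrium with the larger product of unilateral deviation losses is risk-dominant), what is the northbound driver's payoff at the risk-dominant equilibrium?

18

At both Left: the northbound driver loses 11 − 7 = 4 by deviating; the southbound driver loses 12 − 6 = 6. Product = 4·6 = 24.
At both Centre: the northbound driver loses 18 − 12 = 6 by deviating; the southbound driver loses 14 − 9 = 5. Product = 6·5 = 30.
30 > 24, so both Centre is risk-dominant. The northbound driver's payoff there is 18.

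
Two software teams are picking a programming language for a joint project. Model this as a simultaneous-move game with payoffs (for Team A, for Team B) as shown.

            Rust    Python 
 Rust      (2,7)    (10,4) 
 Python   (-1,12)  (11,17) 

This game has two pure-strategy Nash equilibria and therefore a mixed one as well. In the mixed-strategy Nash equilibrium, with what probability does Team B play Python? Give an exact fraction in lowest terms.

3/4

Team B's mix q on Rust must make Team A indifferent between Rust and Python.
Team A's payoff from Rust: 2q + 10(1−q). From Python: (-1)q + 11(1−q).
Set equal: 3q = 1(1−q) → q = 1/4.
Probability on Python is 1 − 1/4 = 3/4.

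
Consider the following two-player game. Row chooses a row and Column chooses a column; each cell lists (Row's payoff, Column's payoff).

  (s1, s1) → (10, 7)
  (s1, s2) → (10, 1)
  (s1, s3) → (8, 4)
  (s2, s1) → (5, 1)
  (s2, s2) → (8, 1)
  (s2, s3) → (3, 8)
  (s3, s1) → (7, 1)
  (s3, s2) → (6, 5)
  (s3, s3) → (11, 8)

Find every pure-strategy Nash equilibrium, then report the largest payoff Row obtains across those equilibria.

11

Both s1 is a pure NE (Row: 10 ≥ 7; Column: 7 ≥ 4). Row gets 10.
Both s3 is a pure NE (Row: 11 ≥ 8; Column: 8 ≥ 5). Row gets 11.
Every other cell has a profitable deviation for at least one player. Highest of {10, 11} is 11.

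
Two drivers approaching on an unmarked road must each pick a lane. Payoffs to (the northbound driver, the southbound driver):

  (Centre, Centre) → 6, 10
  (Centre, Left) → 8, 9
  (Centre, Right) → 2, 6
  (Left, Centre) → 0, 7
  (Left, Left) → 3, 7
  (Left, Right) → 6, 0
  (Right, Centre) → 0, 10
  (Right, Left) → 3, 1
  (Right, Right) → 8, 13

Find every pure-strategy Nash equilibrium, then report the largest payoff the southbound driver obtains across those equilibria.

Both Centre is a pure NE (the northbound driver: 6 ≥ 0; the southbound driver: 10 ≥ 9). The southbound driver gets 10.
Both Right is a pure NE (the northbound driver: 8 ≥ 6; the southbound driver: 13 ≥ 10). The southbound driver gets 13.
Every other cell has a profitable deviation for at least one player. Highest of {10, 13} is 13.

13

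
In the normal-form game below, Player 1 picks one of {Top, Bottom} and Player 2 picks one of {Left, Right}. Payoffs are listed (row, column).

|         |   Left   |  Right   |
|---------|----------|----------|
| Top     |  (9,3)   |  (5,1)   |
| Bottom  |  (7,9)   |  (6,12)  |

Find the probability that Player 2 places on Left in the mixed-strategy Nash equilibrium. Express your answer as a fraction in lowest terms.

Player 2's mix q on Left must make Player 1 indifferent between Top and Bottom.
Player 1's payoff from Top: 9q + 5(1−q). From Bottom: 7q + 6(1−q).
Set equal: 2q = 1(1−q) → q = 1/3.

1/3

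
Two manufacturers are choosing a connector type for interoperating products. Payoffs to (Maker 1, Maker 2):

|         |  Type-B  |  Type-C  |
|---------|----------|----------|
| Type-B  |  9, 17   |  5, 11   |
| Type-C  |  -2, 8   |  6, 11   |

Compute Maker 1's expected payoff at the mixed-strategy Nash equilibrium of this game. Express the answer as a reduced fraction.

16/3

Maker 2 mixes with probability q on Type-B, chosen so Maker 1 is indifferent: 9q + 5(1−q) = (-2)q + 6(1−q) gives q = 1/12.
Maker 1's expected payoff (from either row, since indifferent) is 9·1/12 + 5·11/12 = 16/3.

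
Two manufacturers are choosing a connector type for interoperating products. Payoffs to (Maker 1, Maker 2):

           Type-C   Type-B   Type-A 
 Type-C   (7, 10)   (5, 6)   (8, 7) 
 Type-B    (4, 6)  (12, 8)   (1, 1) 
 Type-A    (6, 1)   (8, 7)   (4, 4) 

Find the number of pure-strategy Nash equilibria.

Both Type-C: Maker 1 gets 7 (best alternative 6); Maker 2 gets 10 (best alternative 7). Neither deviates — NE.
Both Type-B: Maker 1 gets 12 (best alternative 8); Maker 2 gets 8 (best alternative 6). Neither deviates — NE.
Both Type-A is not a NE: Maker 1 would switch to Type-C (8 > 4).
No other cell survives both best-response checks, so there are 2 pure NE.

2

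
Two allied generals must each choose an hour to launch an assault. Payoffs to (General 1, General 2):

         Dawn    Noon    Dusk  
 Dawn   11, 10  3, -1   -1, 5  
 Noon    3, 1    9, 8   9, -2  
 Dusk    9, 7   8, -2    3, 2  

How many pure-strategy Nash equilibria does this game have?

Both Dawn: General 1 gets 11 (best alternative 9); General 2 gets 10 (best alternative 5). Neither deviates — NE.
Both Noon: General 1 gets 9 (best alternative 8); General 2 gets 8 (best alternative 1). Neither deviates — NE.
Both Dusk is not a NE: General 1 would switch to Noon (9 > 3).
No other cell survives both best-response checks, so there are 2 pure NE.

2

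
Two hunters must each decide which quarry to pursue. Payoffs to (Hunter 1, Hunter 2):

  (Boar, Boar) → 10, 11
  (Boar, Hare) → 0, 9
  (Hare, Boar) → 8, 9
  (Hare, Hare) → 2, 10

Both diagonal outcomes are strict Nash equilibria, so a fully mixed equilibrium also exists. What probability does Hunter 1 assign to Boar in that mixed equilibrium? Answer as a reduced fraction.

Hunter 1's mix p on Boar must make Hunter 2 indifferent between Boar and Hare.
Hunter 2's payoff from Boar: 11p + 9(1−p). From Hare: 9p + 10(1−p).
Set equal: 2p = 1(1−p) → p = 1/3.

1/3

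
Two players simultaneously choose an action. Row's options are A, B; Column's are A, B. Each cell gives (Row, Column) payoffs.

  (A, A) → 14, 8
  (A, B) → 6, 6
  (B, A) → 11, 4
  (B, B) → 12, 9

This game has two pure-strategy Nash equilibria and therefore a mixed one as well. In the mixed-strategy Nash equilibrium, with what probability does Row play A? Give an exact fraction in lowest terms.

5/7

Row's mix p on A must make Column indifferent between A and B.
Column's payoff from A: 8p + 4(1−p). From B: 6p + 9(1−p).
Set equal: 2p = 5(1−p) → p = 5/7.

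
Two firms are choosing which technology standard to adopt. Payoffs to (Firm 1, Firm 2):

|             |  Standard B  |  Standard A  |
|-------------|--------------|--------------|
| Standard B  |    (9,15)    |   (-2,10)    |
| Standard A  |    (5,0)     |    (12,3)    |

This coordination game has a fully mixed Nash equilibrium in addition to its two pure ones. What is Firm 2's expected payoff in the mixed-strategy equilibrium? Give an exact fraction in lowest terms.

45/8

Firm 1 mixes with probability p on Standard B, chosen so Firm 2 is indifferent: 15p + 0(1−p) = 10p + 3(1−p) gives p = 3/8.
Firm 2's expected payoff is 15·3/8 + 0·5/8 = 45/8.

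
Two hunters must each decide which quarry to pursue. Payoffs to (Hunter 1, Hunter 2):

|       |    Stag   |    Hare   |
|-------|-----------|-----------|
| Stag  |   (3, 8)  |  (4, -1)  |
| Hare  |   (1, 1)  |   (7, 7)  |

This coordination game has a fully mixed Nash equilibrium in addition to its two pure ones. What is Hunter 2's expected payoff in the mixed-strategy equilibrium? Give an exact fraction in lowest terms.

Hunter 1 mixes with probability p on Stag, chosen so Hunter 2 is indifferent: 8p + 1(1−p) = (-1)p + 7(1−p) gives p = 2/5.
Hunter 2's expected payoff is 8·2/5 + 1·3/5 = 19/5.

19/5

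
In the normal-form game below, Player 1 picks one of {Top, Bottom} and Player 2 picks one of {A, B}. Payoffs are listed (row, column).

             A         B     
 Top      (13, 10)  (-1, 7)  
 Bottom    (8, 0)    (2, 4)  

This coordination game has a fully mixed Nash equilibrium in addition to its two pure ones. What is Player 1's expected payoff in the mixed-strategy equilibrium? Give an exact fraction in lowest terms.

17/4

Player 2 mixes with probability q on A, chosen so Player 1 is indifferent: 13q + (-1)(1−q) = 8q + 2(1−q) gives q = 3/8.
Player 1's expected payoff (from either row, since indifferent) is 13·3/8 + (-1)·5/8 = 17/4.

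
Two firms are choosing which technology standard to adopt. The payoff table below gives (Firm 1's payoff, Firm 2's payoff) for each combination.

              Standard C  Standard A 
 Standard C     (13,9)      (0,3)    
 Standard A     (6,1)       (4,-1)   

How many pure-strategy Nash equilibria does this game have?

Both Standard C: Firm 1 gets 13 (best alternative 6); Firm 2 gets 9 (best alternative 3). Neither deviates — NE.
Both Standard A is not a NE: Firm 2 would switch to Standard C (1 > -1).
No other cell survives both best-response checks, so there is 1 pure NE.

1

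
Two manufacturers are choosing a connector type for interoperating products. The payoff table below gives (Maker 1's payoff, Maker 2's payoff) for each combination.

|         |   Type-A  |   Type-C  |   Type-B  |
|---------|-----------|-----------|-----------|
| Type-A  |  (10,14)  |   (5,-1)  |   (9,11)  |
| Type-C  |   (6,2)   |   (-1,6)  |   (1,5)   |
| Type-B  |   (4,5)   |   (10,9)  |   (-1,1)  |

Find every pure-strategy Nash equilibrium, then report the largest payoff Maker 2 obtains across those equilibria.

14

Both Type-A is a pure NE (Maker 1: 10 ≥ 6; Maker 2: 14 ≥ 11). Maker 2 gets 14.
(Type-B, Type-C) is a pure NE (Maker 1: 10 ≥ 5; Maker 2: 9 ≥ 5). Maker 2 gets 9.
Every other cell has a profitable deviation for at least one player. Highest of {14, 9} is 14.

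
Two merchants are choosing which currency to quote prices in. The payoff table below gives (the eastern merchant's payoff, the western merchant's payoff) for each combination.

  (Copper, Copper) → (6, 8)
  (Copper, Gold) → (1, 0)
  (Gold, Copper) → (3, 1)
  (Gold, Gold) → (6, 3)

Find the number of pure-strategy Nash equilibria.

Both Copper: the eastern merchant gets 6 (best alternative 3); the western merchant gets 8 (best alternative 0). Neither deviates — NE.
Both Gold: the eastern merchant gets 6 (best alternative 1); the western merchant gets 3 (best alternative 1). Neither deviates — NE.
(Gold, Copper) is not a NE: the eastern merchant would switch to Copper (6 > 3).
No other cell survives both best-response checks, so there are 2 pure NE.

2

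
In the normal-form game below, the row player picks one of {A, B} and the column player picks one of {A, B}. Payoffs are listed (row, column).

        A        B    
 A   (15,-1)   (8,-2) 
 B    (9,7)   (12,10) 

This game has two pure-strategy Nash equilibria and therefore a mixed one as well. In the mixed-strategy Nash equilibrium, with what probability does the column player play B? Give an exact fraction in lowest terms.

The column player's mix q on A must make the row player indifferent between A and B.
The row player's payoff from A: 15q + 8(1−q). From B: 9q + 12(1−q).
Set equal: 6q = 4(1−q) → q = 4/10 = 2/5.
Probability on B is 1 − 2/5 = 3/5.

3/5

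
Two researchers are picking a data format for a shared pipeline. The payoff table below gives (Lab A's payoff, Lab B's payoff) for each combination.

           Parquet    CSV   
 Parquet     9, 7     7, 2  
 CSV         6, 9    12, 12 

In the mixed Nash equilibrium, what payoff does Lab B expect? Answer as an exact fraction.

33/4

Lab A mixes with probability p on Parquet, chosen so Lab B is indifferent: 7p + 9(1−p) = 2p + 12(1−p) gives p = 3/8.
Lab B's expected payoff is 7·3/8 + 9·5/8 = 33/4.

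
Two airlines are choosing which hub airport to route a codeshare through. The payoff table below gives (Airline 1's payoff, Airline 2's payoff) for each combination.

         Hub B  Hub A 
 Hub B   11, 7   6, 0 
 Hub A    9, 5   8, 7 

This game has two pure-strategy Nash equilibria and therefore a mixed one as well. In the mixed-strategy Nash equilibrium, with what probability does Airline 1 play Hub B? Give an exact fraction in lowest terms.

Airline 1's mix p on Hub B must make Airline 2 indifferent between Hub B and Hub A.
Airline 2's payoff from Hub B: 7p + 5(1−p). From Hub A: 0p + 7(1−p).
Set equal: 7p = 2(1−p) → p = 2/9.

2/9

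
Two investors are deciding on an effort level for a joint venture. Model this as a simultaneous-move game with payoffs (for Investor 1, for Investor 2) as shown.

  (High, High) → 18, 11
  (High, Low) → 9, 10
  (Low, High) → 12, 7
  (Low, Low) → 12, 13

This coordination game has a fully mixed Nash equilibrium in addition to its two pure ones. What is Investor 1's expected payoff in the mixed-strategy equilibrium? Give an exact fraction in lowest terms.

12

Investor 2 mixes with probability q on High, chosen so Investor 1 is indifferent: 18q + 9(1−q) = 12q + 12(1−q) gives q = 1/3.
Investor 1's expected payoff (from either row, since indifferent) is 18·1/3 + 9·2/3 = 12.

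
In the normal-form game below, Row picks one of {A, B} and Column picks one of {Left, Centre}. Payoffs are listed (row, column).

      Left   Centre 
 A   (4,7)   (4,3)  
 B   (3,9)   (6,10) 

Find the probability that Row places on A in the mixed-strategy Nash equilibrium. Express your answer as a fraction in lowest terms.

1/5

Row's mix p on A must make Column indifferent between Left and Centre.
Column's payoff from Left: 7p + 9(1−p). From Centre: 3p + 10(1−p).
Set equal: 4p = 1(1−p) → p = 1/5.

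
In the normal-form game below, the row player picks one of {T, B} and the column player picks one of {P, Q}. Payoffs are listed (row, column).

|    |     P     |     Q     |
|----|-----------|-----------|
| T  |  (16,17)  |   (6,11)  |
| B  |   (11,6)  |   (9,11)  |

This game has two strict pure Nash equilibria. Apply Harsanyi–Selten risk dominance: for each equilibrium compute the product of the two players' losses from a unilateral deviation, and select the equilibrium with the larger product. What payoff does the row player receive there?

16

At (T, P): the row player loses 16 − 11 = 5 by deviating; the column player loses 17 − 11 = 6. Product = 5·6 = 30.
At (B, Q): the row player loses 9 − 6 = 3 by deviating; the column player loses 11 − 6 = 5. Product = 3·5 = 15.
30 > 15, so (T, P) is risk-dominant. The row player's payoff there is 16.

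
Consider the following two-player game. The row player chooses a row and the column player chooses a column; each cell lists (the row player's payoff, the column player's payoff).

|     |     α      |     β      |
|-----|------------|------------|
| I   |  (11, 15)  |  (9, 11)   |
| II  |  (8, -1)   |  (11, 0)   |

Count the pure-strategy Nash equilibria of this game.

2

(I, α): the row player gets 11 (best alternative 8); the column player gets 15 (best alternative 11). Neither deviates — NE.
(II, β): the row player gets 11 (best alternative 9); the column player gets 0 (best alternative -1). Neither deviates — NE.
(II, α) is not a NE: the row player would switch to I (11 > 8).
No other cell survives both best-response checks, so there are 2 pure NE.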